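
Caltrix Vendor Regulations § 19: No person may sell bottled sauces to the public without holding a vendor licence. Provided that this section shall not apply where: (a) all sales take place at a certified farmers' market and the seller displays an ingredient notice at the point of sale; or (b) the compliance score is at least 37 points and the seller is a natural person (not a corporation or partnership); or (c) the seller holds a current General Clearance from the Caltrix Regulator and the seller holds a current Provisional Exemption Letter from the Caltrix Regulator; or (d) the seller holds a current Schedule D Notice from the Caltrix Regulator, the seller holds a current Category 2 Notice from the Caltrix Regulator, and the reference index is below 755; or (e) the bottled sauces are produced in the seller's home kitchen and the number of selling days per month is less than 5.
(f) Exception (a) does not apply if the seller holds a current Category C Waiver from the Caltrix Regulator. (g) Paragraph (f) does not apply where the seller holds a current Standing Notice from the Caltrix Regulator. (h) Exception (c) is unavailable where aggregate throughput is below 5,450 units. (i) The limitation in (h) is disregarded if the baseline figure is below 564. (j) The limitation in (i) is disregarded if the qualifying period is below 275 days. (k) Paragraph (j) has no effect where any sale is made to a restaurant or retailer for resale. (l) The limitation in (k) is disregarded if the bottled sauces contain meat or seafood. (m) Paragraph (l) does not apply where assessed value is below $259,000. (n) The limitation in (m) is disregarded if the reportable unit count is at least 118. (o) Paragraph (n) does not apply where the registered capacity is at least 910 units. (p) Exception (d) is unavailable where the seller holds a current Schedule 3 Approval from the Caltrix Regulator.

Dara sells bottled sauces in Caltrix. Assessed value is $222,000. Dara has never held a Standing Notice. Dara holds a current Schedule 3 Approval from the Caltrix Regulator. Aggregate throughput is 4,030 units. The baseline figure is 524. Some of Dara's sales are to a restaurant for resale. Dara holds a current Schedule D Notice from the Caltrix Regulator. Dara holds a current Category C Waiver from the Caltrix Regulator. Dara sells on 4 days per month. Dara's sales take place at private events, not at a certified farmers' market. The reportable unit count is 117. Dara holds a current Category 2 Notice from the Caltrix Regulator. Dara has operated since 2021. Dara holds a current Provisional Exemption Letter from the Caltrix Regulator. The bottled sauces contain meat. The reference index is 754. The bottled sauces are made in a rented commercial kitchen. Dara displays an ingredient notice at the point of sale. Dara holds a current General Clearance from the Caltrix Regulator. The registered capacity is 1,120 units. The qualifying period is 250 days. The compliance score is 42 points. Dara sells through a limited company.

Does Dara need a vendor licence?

No — exception (c) applies; Dara is not required to hold a vendor licence.

Exception (a) requires that all sales take place at a certified farmers' market; but sales are at private events, not a certified farmers' market, so (a) is unavailable.
Exception (b) does not apply: the seller operates through a limited company.
All of (c)'s requirements are met (a current General Clearance is held; a current Provisional Exemption Letter is held). Under paragraphs (h)–(o): (h) would limit (c) — aggregate throughput is 4,030 units, below the 5,450 units limit — but (i) sets (h) aside: (i) operates — the baseline figure is 524, below the 564 limit. (j) would limit (i) — the qualifying period is 250 days, below the 275 days limit — but (k) sets (j) aside: (k) is engaged — some sales are to a restaurant for resale. (l) would limit (k) — the bottled sauces contain meat — but (m) sets (l) aside: (m) operates — assessed value is $222,000, below the $259,000 limit. (n) is inapplicable (the reportable unit count is 117, short of 118), so (m) stands. (c) remains available.
Exception (d): a current Schedule D Notice is held; a current Category 2 Notice is held; the reference index is 754, below the 755 limit — every condition holds. However, paragraph (p) must be considered: (p) operates — a current Schedule 3 Approval is held. (d) is therefore removed.
Exception (e) does not apply: the bottled sauces are made in a commercial kitchen, not a home kitchen.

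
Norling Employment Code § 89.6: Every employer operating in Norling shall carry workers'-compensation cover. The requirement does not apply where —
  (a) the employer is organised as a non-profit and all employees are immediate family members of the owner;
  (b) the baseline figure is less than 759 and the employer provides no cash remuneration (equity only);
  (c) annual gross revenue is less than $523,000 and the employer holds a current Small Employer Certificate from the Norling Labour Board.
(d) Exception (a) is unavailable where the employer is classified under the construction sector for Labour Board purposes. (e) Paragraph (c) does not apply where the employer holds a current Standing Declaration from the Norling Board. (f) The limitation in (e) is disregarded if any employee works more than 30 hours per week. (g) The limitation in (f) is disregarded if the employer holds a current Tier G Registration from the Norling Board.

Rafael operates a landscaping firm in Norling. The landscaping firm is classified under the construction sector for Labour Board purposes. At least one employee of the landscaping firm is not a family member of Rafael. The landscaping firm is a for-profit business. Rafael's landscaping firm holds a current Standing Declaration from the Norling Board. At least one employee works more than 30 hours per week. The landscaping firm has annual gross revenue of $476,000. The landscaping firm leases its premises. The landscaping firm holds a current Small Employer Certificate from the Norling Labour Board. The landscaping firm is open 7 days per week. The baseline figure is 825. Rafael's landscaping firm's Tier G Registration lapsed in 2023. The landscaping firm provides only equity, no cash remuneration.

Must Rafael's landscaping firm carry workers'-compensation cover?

No — exception (c) applies; Rafael's landscaping firm is not required to carry workers'-compensation cover.

Exception (a) does not apply: the employer is for-profit.
Exception (b) does not apply: the baseline figure is 825, not less than 759.
Exception (c): annual gross revenue is $476,000, less than the $523,000 limit; a current Small Employer Certificate is held — every condition holds. Applying paragraphs (e)–(g): (e) would limit (c) — a current Standing Declaration is held — but (f) sets (e) aside: (f) operates against (e): at least one employee exceeds 30 hours/week. (g), which would lift (f), is inapplicable — no current Tier G Registration is held. Exception (c) stands.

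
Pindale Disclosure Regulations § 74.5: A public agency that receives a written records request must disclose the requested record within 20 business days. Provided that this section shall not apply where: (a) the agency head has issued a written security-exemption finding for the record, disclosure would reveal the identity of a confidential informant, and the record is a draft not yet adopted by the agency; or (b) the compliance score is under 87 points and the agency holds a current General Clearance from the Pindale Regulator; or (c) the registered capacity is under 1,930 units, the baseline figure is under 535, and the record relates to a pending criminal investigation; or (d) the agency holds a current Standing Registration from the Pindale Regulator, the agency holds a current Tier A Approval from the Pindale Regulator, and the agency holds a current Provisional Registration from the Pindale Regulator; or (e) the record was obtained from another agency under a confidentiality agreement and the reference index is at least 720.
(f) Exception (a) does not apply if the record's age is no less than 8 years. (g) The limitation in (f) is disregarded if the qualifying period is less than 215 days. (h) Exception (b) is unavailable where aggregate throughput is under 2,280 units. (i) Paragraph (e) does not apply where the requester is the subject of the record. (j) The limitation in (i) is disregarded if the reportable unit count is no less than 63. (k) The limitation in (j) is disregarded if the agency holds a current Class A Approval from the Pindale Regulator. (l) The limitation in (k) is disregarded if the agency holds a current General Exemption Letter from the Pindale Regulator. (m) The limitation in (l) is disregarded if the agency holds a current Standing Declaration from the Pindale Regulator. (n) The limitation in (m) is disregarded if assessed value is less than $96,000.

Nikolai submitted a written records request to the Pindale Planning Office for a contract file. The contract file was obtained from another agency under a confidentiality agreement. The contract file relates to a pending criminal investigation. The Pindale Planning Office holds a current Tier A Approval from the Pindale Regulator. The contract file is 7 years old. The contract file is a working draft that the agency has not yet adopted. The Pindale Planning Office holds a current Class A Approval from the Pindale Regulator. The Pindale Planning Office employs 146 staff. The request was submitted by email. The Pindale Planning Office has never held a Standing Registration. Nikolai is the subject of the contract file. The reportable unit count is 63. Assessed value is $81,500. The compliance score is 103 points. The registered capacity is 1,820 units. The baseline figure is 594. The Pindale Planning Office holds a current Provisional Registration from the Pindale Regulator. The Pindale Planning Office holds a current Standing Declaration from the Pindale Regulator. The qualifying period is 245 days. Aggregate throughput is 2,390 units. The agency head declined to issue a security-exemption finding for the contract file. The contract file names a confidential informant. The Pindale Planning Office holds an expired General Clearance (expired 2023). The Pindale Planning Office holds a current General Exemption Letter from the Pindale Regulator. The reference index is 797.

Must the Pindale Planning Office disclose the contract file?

Exception (a) fails — the agency head declined to issue a security-exemption finding.
Exception (b) requires that the compliance score is under 87 points; but the compliance score is 103 points, not under 87 points, so (b) is unavailable.
Exception (c) fails — the baseline figure is 594, not under 535.
Exception (d) requires that the agency holds a current Standing Registration from the Pindale Regulator; but no current Standing Registration is held, so (d) is unavailable.
All of (e)'s requirements are met (the contract file was obtained under a confidentiality agreement; the reference index is 797, meeting the 720 threshold). As to paragraphs (i)–(n): (i) operates (Nikolai is the subject of the contract file), but is set aside by (j): (j) is triggered — the reportable unit count is 63, meeting the 63 threshold. (k) is engaged (a current Class A Approval is held), but is overridden by (l): (l) operates — a current General Exemption Letter is held. (m) would limit (l) — a current Standing Declaration is held — but (n) sets (m) aside: (n) applies — assessed value is $81,500, less than the $96,000 limit. Exception (e) stands.

No — exception (e) applies; the Pindale Planning Office is not required to disclose the contract file.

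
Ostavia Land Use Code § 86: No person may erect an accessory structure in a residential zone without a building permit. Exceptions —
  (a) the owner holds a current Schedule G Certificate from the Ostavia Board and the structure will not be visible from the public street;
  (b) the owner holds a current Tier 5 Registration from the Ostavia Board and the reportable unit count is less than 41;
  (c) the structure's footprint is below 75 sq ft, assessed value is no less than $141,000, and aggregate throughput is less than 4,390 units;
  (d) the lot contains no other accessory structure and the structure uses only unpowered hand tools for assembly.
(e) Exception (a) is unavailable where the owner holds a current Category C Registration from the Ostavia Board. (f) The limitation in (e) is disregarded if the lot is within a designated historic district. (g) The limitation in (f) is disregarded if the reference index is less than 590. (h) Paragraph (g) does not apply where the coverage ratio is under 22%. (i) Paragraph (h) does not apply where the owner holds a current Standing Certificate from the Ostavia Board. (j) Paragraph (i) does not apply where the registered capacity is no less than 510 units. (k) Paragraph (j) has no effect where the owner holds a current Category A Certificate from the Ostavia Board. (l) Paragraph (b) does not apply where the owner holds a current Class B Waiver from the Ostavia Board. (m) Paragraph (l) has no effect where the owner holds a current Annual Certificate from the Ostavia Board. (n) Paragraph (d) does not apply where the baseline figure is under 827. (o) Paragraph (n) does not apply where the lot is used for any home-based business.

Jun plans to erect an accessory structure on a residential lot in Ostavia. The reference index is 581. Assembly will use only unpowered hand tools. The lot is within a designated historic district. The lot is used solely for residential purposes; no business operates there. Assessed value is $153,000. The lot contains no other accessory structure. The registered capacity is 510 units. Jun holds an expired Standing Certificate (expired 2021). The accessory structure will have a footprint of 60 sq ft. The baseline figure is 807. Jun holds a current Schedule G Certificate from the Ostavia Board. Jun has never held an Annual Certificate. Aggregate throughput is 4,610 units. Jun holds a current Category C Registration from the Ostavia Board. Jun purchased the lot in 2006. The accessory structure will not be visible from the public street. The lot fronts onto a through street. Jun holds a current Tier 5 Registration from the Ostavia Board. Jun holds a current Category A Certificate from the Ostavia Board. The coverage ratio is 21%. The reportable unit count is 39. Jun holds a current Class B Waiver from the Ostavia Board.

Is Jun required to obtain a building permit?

Exception (a) is satisfied on its face — a current Schedule G Certificate is held; the structure will not be visible from the street. Applying paragraphs (e)–(k): (e) operates (a current Category C Registration is held), but is set aside by (f): (f) is engaged — the lot is in a historic district. (g) would limit (f) — the reference index is 581, less than the 590 limit — but (h) sets (g) aside: (h) operates — the coverage ratio is 21%, under the 22% limit. (i) is inapplicable (the Standing Certificate is not current), so (h) stands. Exception (a) stands.
All of (b)'s requirements are met (a current Tier 5 Registration is held; the reportable unit count is 39, less than the 41 limit). But: (l) operates against (b): a current Class B Waiver is held. (m), which would lift (l), is inapplicable — there is no Annual Certificate in force. So (b) is unavailable.
Exception (c) requires that aggregate throughput is less than 4,390 units; but aggregate throughput is 4,610 units, not less than 4,390 units, so (c) is unavailable.
Exception (d): the lot has no other accessory structure; assembly uses only hand tools — every condition holds. However, paragraphs (n)–(o) must be considered: (n) applies — the baseline figure is 807, under the 827 limit. (o) does not operate here (the lot is solely residential), so (n) stands. (d) is therefore removed.

No — exception (a) applies; Jun does not need a building permit.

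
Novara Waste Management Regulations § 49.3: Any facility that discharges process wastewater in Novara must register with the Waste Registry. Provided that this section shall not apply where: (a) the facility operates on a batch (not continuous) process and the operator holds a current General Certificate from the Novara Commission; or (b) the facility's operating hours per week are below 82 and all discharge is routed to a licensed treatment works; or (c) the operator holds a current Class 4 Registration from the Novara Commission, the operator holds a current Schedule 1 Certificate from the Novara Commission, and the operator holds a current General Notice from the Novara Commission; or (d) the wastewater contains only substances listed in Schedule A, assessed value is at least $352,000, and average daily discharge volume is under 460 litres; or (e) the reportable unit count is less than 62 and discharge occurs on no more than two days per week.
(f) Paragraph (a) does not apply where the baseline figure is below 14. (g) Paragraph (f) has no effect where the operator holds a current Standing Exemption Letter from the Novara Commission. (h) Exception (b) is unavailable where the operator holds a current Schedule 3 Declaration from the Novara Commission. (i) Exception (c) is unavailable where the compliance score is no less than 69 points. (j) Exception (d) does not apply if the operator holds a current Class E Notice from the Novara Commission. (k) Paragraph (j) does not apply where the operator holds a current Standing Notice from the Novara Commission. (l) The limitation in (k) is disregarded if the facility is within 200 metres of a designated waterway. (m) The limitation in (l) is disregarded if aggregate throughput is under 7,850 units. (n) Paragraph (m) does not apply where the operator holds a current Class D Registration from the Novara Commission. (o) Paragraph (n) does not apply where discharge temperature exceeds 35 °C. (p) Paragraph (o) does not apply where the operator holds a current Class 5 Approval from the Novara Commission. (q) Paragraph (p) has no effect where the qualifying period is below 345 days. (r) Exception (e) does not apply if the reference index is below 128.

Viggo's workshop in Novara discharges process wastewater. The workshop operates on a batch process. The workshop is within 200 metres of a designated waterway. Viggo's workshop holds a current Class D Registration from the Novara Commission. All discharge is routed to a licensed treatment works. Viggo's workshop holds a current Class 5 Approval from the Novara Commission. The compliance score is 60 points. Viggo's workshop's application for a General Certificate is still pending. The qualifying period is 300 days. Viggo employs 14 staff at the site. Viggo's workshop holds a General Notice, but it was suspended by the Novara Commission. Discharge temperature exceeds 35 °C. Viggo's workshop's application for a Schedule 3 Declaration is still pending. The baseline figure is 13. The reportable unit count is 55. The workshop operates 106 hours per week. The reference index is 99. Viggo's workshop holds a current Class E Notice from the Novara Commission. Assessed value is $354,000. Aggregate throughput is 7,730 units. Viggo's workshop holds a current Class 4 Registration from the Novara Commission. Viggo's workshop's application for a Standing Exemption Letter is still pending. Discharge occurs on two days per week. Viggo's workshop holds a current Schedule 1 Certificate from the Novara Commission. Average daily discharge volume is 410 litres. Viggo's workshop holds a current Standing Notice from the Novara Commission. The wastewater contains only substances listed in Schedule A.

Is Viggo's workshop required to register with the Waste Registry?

Exception (a) requires that the operator holds a current General Certificate from the Novara Commission; but no current General Certificate is held, so (a) is unavailable.
Exception (b) fails — the facility's operating hours per week are 106, not below 82.
Exception (c) fails — no current General Notice is held.
Exception (d)'s conditions are all satisfied: the wastewater is Schedule-A-only; assessed value is $354,000, meeting the $352,000 threshold; average daily discharge volume is 410 litres, under the 460 litres limit. Applying paragraphs (j)–(q): (j) would limit (d) — a current Class E Notice is held — but (k) sets (j) aside: (k) is engaged — a current Standing Notice is held. (l) is engaged (the workshop is within 200 m of a designated waterway), but is set aside by (m): (m) applies — aggregate throughput is 7,730 units, under the 7,850 units limit. (n) operates (a current Class D Registration is held), but is displaced by (o): (o) operates against (n): discharge temperature exceeds 35 °C. (p) would limit (o) — a current Class 5 Approval is held — but (q) sets (p) aside: (q) operates — the qualifying period is 300 days, below the 345 days limit. (d) remains available.
Exception (e): the reportable unit count is 55, less than the 62 limit; discharge occurs on no more than two days per week — every condition holds. But: (r) operates against (e): the reference index is 99, below the 128 limit. Exception (e) does not apply.

No — exception (d) applies; Viggo's workshop is not required to register with the Waste Registry.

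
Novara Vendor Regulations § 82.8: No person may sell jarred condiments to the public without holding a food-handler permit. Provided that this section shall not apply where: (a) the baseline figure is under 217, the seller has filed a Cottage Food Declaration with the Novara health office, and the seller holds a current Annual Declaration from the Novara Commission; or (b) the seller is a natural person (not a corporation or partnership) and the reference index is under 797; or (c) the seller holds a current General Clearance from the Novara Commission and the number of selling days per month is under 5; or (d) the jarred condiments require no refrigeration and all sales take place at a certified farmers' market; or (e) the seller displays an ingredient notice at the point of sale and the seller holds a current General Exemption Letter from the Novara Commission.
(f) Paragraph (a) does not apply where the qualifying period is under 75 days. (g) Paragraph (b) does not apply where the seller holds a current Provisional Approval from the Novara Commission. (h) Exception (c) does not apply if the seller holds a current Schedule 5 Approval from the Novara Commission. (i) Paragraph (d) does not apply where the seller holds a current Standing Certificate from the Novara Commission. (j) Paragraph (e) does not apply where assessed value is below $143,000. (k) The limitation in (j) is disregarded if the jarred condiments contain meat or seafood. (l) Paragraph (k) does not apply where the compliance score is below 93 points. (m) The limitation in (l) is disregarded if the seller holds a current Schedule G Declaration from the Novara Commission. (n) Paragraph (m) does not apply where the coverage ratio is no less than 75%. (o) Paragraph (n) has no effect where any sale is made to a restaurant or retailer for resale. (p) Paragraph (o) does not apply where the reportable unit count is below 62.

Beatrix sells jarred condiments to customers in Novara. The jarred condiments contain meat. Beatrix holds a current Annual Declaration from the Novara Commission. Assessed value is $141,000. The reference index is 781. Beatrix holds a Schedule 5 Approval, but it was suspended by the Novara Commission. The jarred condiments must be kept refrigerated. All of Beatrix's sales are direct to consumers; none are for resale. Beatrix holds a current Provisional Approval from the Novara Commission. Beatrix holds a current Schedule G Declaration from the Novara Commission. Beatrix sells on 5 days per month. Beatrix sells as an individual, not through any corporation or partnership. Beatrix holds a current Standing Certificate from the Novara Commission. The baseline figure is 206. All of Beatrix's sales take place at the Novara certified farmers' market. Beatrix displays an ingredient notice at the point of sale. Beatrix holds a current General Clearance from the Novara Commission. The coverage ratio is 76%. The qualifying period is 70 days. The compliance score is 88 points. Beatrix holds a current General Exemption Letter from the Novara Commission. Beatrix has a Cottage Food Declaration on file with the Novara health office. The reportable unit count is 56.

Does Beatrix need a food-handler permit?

Exception (a): the baseline figure is 206, under the 217 limit; a Cottage Food Declaration is on file; a current Annual Declaration is held — every condition holds. Turning to paragraph (f): (f) is engaged — the qualifying period is 70 days, under the 75 days limit. (a) is therefore removed.
Exception (b): the seller is a natural person; the reference index is 781, under the 797 limit — every condition holds. But: (g) operates against (b): a current Provisional Approval is held. Exception (b) does not apply.
Exception (c) fails — the number of selling days per month is 5, not under 5.
Exception (d) fails — the jarred condiments require refrigeration.
All of (e)'s requirements are met (an ingredient notice is displayed; a current General Exemption Letter is held). Turning to paragraphs (j)–(p): (j) is triggered — assessed value is $141,000, below the $143,000 limit. (k) is triggered (the jarred condiments contain meat), but yields to (l): (l) operates against (k): the compliance score is 88 points, below the 93 points limit. (m) would limit (l) — a current Schedule G Declaration is held — but (n) sets (m) aside: (n) operates against (m): the coverage ratio is 76%, meeting the 75% threshold. (o) is inapplicable (no sales are for resale), so (n) stands. So (e) is unavailable.
Every exception is unavailable, so the rule governs.

Yes — Beatrix must hold a food-handler permit.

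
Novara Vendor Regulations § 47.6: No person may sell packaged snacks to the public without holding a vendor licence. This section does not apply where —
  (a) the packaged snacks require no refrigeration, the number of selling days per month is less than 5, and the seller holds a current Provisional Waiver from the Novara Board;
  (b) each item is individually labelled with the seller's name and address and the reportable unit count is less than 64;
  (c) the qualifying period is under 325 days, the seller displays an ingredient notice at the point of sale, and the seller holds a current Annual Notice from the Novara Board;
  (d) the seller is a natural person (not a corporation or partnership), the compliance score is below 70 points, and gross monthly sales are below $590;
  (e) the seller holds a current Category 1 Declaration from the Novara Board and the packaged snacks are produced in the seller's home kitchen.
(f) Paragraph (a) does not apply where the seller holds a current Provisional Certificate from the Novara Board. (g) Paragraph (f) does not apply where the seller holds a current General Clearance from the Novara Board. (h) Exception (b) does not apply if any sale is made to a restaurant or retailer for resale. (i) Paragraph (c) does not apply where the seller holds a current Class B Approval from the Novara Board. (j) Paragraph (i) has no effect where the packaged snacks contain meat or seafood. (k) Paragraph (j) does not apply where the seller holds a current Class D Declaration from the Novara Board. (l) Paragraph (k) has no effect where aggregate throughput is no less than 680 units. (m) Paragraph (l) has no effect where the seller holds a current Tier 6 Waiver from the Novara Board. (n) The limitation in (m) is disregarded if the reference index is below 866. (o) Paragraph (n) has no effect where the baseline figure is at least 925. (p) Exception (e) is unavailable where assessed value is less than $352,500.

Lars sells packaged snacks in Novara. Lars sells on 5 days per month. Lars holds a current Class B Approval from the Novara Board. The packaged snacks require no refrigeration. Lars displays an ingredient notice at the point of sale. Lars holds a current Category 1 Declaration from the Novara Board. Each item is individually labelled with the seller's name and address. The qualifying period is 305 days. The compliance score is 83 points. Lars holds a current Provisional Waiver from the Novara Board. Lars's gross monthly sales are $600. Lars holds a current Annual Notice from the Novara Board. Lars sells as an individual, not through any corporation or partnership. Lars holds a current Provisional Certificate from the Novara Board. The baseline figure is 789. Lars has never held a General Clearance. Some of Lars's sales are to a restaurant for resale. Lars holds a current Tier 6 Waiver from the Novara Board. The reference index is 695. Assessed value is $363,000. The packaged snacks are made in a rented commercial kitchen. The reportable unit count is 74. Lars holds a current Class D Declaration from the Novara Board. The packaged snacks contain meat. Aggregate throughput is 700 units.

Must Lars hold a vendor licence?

Exception (a) does not apply: the number of selling days per month is 5, not less than 5.
Exception (b) does not apply: the reportable unit count is 74, not less than 64.
Exception (c) is satisfied on its face — the qualifying period is 305 days, under the 325 days limit; an ingredient notice is displayed; a current Annual Notice is held. Applying paragraphs (i)–(o): (i) is triggered (a current Class B Approval is held), but is itself disapplied by (j): (j) operates against (i): the packaged snacks contain meat. (k) would limit (j) — a current Class D Declaration is held — but (l) sets (k) aside: (l) operates against (k): aggregate throughput is 700 units, meeting the 680 units threshold. (m) is triggered (a current Tier 6 Waiver is held), but yields to (n): (n) is triggered — the reference index is 695, below the 866 limit. (o) is inapplicable (the baseline figure is 789, short of 925), so (n) stands. So (c) applies.
Exception (d) does not apply: the compliance score is 83 points, not below 70 points.
Exception (e) does not apply: the packaged snacks are made in a commercial kitchen, not a home kitchen.

No — exception (c) applies; Lars is not required to hold a vendor licence.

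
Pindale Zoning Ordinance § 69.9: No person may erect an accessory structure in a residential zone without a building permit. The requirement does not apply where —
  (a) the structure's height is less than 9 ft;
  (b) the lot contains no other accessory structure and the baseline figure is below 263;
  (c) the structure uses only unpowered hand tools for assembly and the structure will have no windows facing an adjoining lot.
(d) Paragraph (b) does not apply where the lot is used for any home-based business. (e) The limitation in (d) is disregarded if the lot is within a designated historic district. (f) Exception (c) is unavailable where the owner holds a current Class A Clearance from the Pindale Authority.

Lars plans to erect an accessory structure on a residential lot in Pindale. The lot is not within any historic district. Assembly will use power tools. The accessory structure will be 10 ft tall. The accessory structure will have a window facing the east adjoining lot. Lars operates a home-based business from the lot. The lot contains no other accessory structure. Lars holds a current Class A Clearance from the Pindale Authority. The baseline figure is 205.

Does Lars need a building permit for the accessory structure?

Yes — Lars must obtain a building permit.

Exception (a) does not apply: the structure's height is 10 ft, not less than 9 ft.
Exception (b)'s conditions are all satisfied: the lot has no other accessory structure; the baseline figure is 205, below the 263 limit. But applying paragraphs (d)–(e): (d) operates against (b): a home-based business operates on the lot. (e) is not engaged (the lot is not in a historic district), so (d) stands. So (b) is unavailable.
Exception (c) fails — assembly uses power tools.
None of the exceptions is available; § 69.9 applies in full.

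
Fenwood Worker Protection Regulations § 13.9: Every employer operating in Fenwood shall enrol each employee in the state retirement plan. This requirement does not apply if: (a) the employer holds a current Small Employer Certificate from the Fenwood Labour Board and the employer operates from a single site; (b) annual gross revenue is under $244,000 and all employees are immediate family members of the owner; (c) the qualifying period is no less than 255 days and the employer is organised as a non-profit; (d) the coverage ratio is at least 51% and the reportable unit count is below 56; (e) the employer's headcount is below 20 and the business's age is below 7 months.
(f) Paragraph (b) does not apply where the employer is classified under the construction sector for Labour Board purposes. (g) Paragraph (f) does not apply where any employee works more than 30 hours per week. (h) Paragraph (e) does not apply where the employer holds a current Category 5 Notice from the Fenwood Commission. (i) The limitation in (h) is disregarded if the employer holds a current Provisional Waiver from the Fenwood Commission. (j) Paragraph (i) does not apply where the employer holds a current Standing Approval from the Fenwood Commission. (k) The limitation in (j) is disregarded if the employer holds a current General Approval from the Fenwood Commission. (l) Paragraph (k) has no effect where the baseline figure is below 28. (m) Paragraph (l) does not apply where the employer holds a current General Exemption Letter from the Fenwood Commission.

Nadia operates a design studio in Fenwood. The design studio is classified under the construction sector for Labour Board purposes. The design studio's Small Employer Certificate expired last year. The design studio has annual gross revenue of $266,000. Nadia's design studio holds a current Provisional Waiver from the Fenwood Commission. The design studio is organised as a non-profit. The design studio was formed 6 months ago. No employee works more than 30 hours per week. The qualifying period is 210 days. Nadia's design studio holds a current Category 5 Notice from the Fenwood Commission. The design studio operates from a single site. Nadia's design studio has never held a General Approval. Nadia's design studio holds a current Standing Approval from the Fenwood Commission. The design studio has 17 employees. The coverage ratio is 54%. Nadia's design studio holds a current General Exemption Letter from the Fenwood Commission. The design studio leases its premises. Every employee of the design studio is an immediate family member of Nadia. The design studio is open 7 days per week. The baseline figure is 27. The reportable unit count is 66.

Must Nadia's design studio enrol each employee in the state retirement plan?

Yes — Nadia's design studio must enrol each employee in the state retirement plan.

Exception (a) fails — the Small Employer Certificate has expired.
Exception (b) fails — annual gross revenue is $266,000, not under $244,000.
Exception (c) requires that the qualifying period is no less than 255 days; but the qualifying period is 210 days, short of 255 days, so (c) is unavailable.
Exception (d) fails — the reportable unit count is 66, not below 56.
Exception (e)'s conditions are all satisfied: the employer's headcount is 17, below the 20 limit; the business's age is 6 months, below the 7 months limit. But: (h) applies — a current Category 5 Notice is held. (i) applies (a current Provisional Waiver is held), but yields to (j): (j) operates against (i): a current Standing Approval is held. (k), which would lift (j), does not operate here — no current General Approval is held. Exception (e) does not apply.
No exception applies. The general rule governs.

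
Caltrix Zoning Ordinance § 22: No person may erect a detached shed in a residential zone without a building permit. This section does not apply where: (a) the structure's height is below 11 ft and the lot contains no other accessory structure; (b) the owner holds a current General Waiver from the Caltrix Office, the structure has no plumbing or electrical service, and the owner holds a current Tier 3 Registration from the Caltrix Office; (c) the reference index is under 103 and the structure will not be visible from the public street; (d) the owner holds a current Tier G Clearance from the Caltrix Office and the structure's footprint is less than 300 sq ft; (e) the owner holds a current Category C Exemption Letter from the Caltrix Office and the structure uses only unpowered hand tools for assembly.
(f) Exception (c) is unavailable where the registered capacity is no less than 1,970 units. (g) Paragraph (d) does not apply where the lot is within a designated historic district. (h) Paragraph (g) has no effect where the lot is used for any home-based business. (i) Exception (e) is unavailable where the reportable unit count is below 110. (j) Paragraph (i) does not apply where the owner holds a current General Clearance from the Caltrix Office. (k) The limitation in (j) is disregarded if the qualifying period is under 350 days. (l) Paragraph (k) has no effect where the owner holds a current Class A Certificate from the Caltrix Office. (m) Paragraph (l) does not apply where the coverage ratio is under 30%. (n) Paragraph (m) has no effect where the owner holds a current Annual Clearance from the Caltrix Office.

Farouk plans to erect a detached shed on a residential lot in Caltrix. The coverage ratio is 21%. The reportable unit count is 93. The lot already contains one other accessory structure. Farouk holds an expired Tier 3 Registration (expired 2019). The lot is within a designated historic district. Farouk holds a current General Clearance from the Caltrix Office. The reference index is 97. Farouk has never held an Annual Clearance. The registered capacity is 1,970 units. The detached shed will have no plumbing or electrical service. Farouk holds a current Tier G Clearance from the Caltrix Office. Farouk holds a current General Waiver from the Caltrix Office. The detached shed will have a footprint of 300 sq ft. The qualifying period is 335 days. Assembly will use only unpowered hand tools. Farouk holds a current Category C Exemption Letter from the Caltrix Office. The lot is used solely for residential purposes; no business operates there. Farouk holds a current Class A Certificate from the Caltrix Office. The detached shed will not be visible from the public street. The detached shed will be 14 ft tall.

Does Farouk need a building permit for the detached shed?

Yes — Farouk must obtain a building permit.

Exception (a) does not apply: the structure's height is 14 ft, not below 11 ft.
Exception (b) requires that the owner holds a current Tier 3 Registration from the Caltrix Office; but there is no Tier 3 Registration in force, so (b) is unavailable.
Exception (c) is satisfied on its face — the reference index is 97, under the 103 limit; the structure will not be visible from the street. But applying paragraph (f): (f) is triggered — the registered capacity is 1,970 units, meeting the 1,970 units threshold. Exception (c) does not apply.
Exception (d) requires that the structure's footprint is less than 300 sq ft; but the structure's footprint is 300 sq ft, not less than 300 sq ft, so (d) is unavailable.
All of (e)'s requirements are met (a current Category C Exemption Letter is held; assembly uses only hand tools). However, paragraphs (i)–(n) must be considered: (i) is engaged — the reportable unit count is 93, below the 110 limit. (j) applies (a current General Clearance is held), but is itself disapplied by (k): (k) is triggered — the qualifying period is 335 days, under the 350 days limit. (l) would limit (k) — a current Class A Certificate is held — but (m) sets (l) aside: (m) operates against (l): the coverage ratio is 21%, under the 30% limit. (n) is inapplicable (the Annual Clearance is not current), so (m) stands. (e) is therefore removed.
None of the exceptions is available; § 22 applies in full.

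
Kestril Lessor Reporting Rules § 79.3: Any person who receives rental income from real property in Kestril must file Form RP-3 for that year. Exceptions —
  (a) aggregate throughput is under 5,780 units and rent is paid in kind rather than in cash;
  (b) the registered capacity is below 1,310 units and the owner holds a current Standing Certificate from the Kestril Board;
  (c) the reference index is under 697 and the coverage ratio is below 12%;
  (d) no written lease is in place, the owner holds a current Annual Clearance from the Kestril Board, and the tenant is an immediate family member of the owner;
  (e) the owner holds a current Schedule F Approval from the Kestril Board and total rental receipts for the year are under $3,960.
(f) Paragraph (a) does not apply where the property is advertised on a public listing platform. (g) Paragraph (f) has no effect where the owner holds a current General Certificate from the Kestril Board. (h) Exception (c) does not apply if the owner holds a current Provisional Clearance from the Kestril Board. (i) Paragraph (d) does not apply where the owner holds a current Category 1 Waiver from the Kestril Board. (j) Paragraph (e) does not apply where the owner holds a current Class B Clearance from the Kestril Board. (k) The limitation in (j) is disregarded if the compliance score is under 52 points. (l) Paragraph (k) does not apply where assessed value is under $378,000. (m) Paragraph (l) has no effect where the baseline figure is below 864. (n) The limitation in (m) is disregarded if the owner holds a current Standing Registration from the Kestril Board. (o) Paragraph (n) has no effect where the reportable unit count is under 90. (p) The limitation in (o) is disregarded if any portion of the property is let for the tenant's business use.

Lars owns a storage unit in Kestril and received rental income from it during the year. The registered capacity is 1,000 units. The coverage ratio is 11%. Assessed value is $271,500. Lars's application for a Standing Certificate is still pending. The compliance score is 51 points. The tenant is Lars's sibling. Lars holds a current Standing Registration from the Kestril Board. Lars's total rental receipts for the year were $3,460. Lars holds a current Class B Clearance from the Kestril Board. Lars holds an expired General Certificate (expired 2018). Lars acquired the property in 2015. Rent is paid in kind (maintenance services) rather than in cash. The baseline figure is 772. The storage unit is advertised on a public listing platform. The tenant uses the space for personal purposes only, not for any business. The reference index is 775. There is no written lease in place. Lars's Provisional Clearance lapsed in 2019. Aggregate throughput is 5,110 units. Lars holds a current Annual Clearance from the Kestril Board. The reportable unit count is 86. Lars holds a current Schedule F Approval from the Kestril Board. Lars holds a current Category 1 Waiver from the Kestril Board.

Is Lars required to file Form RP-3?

No — exception (e) applies; Lars is not required to file Form RP-3.

Exception (a) is satisfied on its face — aggregate throughput is 5,110 units, under the 5,780 units limit; rent is paid in kind. However, paragraphs (f)–(g) must be considered: (f) is engaged — the property is publicly advertised. (g) is not engaged (there is no General Certificate in force), so (f) stands. So (a) is unavailable.
Exception (b) requires that the owner holds a current Standing Certificate from the Kestril Board; but the Standing Certificate is not current, so (b) is unavailable.
Exception (c) requires that the reference index is under 697; but the reference index is 775, not under 697, so (c) is unavailable.
Exception (d): there is no written lease; a current Annual Clearance is held; the tenant is an immediate family member — every condition holds. But applying paragraph (i): (i) operates against (d): a current Category 1 Waiver is held. So (d) is unavailable.
All of (e)'s requirements are met (a current Schedule F Approval is held; total rental receipts for the year are $3,460, under the $3,960 limit). Under paragraphs (j)–(p): (j) would limit (e) — a current Class B Clearance is held — but (k) sets (j) aside: (k) operates — the compliance score is 51 points, under the 52 points limit. (l) is triggered (assessed value is $271,500, under the $378,000 limit), but is itself disapplied by (m): (m) operates against (l): the baseline figure is 772, below the 864 limit. (n) would limit (m) — a current Standing Registration is held — but (o) sets (n) aside: (o) operates against (n): the reportable unit count is 86, under the 90 limit. (p) does not operate here (the space is used for personal purposes only), so (o) stands. So (e) applies.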